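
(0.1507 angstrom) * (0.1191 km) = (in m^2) 1.795e-09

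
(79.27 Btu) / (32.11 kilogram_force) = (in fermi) 2.656e+17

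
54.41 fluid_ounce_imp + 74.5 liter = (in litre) 76.05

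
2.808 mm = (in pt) 7.96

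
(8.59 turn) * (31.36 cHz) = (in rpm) 161.6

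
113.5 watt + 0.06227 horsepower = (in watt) 159.9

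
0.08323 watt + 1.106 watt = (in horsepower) 0.001595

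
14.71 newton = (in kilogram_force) 1.5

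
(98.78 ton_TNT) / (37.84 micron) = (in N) 1.092e+16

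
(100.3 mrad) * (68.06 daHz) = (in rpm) 651.9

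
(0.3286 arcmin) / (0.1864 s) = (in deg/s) 0.02938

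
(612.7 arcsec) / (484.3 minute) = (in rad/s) 1.022e-07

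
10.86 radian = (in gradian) 691.4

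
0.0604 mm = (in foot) 0.0001982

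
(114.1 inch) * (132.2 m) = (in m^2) 383.1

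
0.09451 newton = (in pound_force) 0.02125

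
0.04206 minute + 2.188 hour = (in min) 131.3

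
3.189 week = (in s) 1.929e+06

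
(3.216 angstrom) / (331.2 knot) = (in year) 5.985e-20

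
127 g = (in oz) 4.48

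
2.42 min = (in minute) 2.42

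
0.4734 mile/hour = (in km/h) 0.7619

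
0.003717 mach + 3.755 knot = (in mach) 0.00939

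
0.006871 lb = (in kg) 0.003117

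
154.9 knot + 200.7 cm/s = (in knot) 158.8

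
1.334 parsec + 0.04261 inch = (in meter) 4.116e+16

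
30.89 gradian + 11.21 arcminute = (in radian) 0.4885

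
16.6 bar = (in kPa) 1660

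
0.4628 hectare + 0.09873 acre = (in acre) 1.242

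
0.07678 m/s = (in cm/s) 7.678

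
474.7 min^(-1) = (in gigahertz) 7.912e-09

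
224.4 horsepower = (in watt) 1.673e+05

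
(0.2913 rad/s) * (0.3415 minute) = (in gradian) 380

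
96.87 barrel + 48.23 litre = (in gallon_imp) 3398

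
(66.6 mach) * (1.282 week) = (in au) 0.1175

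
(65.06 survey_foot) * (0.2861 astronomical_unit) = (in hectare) 8.487e+07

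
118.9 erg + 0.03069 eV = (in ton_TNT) 2.842e-15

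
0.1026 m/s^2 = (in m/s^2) 0.1026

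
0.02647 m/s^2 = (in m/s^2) 0.02647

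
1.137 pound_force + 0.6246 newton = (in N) 5.682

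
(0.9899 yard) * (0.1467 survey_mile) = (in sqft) 2300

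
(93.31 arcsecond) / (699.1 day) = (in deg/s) 4.291e-10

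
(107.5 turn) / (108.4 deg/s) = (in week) 0.0005903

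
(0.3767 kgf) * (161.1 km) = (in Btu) 564.1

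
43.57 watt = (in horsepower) 0.05843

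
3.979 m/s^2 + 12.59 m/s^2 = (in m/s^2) 16.57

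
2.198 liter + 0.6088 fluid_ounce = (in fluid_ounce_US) 74.93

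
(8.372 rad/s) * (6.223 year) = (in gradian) 1.046e+11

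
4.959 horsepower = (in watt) 3698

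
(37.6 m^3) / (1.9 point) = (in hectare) 5.61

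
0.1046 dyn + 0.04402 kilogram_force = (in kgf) 0.04402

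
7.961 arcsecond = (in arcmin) 0.1327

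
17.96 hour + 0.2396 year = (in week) 12.6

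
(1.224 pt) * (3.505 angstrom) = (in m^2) 1.513e-13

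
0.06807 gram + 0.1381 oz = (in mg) 3983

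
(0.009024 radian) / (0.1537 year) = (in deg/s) 1.067e-07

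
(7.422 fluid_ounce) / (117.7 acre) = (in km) 4.608e-13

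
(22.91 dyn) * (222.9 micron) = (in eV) 3.187e+11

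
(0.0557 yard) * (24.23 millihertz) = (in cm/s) 0.1234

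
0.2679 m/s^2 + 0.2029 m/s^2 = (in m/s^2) 0.4708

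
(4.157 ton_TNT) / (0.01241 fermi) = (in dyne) 1.402e+32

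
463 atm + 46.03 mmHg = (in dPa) 4.692e+08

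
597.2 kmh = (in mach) 0.4872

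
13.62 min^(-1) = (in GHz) 2.27e-10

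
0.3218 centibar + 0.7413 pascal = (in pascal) 322.5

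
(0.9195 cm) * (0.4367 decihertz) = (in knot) 0.0007805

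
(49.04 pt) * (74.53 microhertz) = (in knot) 2.506e-06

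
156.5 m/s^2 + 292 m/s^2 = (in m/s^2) 448.5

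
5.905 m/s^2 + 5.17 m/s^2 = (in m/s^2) 11.07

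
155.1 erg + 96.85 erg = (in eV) 1.573e+14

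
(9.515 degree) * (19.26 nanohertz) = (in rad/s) 3.198e-09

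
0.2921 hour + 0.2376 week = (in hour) 40.21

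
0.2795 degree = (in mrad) 4.878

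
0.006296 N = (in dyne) 629.6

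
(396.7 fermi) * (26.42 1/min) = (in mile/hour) 3.907e-13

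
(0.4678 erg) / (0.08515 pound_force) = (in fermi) 1.235e+08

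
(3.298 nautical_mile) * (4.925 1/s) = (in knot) 5.847e+04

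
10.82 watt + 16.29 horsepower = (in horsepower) 16.3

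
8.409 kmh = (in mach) 0.00686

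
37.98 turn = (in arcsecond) 4.922e+07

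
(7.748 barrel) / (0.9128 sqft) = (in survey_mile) 0.009026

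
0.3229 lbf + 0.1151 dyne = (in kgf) 0.1465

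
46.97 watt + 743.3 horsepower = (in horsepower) 743.4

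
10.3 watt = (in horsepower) 0.01381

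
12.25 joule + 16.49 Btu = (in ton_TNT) 4.161e-06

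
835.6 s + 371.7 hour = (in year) 0.04246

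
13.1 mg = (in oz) 0.0004621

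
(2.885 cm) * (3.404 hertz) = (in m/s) 0.09821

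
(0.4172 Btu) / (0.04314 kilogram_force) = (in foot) 3414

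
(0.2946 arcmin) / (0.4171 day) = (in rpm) 2.271e-08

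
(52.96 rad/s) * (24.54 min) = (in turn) 1.241e+04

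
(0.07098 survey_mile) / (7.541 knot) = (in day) 0.0003408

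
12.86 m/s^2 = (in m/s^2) 12.86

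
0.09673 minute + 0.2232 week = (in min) 2250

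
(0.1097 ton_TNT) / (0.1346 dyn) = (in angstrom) 3.41e+24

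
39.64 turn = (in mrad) 2.491e+05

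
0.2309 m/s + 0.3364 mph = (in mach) 0.00112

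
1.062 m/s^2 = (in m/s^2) 1.062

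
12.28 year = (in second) 3.873e+08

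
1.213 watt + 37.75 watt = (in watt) 38.96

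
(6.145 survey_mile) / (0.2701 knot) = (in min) 1186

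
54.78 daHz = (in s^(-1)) 547.8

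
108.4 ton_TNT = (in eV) 2.831e+30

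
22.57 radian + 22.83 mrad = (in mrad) 2.259e+04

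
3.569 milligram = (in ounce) 0.0001259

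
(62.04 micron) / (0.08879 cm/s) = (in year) 2.216e-09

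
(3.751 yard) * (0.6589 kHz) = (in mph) 5055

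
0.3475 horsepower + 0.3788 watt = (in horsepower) 0.348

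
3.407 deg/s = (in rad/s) 0.05946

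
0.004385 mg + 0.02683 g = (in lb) 5.916e-05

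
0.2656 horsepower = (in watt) 198.1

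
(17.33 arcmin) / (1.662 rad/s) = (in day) 3.511e-08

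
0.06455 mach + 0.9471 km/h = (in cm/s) 2224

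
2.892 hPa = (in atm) 0.002854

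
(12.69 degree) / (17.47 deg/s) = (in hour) 0.0002018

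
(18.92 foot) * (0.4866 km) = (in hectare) 0.2806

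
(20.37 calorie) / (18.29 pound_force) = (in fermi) 1.048e+15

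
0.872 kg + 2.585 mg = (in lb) 1.922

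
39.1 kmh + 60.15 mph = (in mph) 84.45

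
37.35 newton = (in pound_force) 8.397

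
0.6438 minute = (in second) 38.63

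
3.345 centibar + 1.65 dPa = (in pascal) 3345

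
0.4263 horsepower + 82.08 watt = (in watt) 400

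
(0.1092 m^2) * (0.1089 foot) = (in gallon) 0.9575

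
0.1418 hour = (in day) 0.005908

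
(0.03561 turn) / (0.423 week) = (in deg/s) 5.011e-05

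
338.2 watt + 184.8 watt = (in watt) 523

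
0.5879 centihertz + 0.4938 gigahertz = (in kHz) 4.938e+05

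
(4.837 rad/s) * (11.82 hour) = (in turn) 3.276e+04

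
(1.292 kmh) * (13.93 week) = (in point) 8.571e+09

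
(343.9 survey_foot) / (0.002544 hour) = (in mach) 0.03361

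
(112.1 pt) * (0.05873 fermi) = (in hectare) 2.323e-22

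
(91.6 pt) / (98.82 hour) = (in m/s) 9.083e-08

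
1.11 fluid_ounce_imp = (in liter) 0.03154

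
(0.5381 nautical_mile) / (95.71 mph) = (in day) 0.0002696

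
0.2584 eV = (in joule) 4.14e-20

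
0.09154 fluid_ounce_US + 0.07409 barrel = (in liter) 11.78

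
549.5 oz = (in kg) 15.58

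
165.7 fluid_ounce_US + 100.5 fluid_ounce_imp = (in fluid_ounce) 262.3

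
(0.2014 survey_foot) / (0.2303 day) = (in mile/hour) 6.901e-06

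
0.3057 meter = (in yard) 0.3343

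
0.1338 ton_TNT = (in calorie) 1.338e+08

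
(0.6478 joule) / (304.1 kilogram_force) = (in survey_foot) 0.0007127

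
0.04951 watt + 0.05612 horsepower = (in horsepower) 0.05619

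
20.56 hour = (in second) 7.402e+04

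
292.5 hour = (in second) 1.053e+06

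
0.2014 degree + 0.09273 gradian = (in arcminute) 17.09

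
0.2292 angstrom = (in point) 6.497e-08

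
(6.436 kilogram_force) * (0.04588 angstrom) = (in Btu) 2.745e-13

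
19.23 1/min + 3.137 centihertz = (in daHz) 0.03519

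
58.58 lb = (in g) 2.657e+04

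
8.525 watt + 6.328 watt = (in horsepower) 0.01992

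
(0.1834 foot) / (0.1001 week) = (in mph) 2.065e-06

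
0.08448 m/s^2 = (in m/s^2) 0.08448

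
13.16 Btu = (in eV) 8.666e+22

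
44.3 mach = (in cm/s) 1.508e+06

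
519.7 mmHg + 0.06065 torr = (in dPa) 6.93e+05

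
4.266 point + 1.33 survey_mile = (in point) 6.067e+06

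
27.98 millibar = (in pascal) 2798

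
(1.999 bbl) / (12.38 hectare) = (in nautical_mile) 1.386e-09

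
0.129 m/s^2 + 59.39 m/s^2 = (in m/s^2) 59.52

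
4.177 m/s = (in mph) 9.344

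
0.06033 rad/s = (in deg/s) 3.457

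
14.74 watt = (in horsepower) 0.01977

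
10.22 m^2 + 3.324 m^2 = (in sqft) 145.8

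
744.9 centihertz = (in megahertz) 7.449e-06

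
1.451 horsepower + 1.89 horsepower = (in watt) 2491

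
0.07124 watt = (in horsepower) 9.553e-05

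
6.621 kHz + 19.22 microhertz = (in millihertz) 6.621e+06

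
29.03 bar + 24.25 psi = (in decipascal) 3.07e+07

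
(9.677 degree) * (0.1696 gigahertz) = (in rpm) 2.735e+08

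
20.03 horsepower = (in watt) 1.494e+04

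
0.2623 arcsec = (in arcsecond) 0.2623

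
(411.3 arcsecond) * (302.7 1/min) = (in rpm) 0.09607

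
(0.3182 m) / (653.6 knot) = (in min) 1.577e-05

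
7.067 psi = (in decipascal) 4.873e+05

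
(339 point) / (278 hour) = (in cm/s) 1.195e-05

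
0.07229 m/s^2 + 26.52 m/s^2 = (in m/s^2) 26.59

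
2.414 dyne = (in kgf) 2.462e-06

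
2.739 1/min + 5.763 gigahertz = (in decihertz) 5.763e+10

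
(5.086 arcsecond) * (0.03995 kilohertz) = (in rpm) 0.009407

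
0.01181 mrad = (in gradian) 0.0007518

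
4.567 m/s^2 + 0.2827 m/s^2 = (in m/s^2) 4.85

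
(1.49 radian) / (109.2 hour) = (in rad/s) 3.79e-06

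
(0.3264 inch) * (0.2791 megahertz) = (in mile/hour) 5176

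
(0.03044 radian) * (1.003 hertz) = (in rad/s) 0.03053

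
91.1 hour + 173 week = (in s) 1.05e+08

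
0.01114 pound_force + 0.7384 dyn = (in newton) 0.04956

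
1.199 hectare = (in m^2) 1.199e+04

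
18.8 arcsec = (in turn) 1.451e-05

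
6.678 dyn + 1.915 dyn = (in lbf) 1.932e-05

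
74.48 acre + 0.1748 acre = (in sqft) 3.252e+06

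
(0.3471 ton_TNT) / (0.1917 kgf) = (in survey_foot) 2.534e+09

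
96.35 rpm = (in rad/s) 10.09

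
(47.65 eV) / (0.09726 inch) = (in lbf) 6.947e-16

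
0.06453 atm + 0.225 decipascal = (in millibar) 65.39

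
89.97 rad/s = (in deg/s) 5155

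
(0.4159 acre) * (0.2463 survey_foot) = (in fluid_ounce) 4.273e+06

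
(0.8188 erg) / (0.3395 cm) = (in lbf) 5.422e-06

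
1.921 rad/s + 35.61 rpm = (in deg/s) 323.7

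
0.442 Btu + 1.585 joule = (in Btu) 0.4435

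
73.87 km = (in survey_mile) 45.9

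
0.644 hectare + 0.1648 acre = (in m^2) 7107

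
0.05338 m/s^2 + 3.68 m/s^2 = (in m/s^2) 3.733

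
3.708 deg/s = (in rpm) 0.618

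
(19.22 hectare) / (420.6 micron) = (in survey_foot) 1.499e+09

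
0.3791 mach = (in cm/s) 1.291e+04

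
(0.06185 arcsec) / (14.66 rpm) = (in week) 3.23e-13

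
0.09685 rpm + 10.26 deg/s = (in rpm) 1.807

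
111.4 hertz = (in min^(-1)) 6684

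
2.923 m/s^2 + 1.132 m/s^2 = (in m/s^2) 4.055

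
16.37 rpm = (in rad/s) 1.714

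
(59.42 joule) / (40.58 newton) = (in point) 4151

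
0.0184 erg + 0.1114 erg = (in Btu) 1.23e-11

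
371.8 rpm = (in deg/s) 2231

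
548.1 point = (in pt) 548.1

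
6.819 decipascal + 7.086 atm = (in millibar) 7180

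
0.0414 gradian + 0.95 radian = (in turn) 0.1513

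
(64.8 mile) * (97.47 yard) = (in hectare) 929.5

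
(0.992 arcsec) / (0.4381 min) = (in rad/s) 1.83e-07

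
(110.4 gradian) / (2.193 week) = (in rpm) 1.249e-05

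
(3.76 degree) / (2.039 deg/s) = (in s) 1.844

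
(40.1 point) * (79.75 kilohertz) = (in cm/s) 1.128e+05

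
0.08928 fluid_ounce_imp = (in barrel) 1.596e-05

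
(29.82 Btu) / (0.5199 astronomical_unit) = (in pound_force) 9.094e-08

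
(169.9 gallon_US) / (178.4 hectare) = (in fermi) 3.605e+08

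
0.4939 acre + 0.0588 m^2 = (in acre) 0.4939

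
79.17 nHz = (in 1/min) 4.75e-06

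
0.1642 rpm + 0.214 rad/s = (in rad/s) 0.2312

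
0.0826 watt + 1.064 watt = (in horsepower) 0.001538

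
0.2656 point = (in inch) 0.003689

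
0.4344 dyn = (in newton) 4.344e-06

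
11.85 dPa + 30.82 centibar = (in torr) 231.2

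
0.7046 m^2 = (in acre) 0.0001741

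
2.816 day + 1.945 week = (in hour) 394.3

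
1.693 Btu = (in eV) 1.115e+22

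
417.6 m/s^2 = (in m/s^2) 417.6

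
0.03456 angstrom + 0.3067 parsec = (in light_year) 1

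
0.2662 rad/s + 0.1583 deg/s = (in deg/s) 15.41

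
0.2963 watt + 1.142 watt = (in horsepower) 0.001929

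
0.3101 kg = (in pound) 0.6837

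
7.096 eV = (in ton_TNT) 2.717e-28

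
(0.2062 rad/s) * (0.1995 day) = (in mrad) 3.554e+06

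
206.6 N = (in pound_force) 46.45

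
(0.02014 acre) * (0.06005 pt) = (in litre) 1.727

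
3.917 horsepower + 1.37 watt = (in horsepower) 3.919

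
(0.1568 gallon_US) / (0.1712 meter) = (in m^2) 0.003467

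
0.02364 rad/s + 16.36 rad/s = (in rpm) 156.5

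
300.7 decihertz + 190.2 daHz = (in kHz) 1.932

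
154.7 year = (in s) 4.879e+09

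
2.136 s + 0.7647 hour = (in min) 45.92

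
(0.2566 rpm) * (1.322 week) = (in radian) 2.148e+04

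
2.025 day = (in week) 0.2893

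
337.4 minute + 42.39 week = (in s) 2.566e+07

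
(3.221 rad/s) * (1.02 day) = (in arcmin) 9.758e+08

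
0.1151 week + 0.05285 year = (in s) 1.736e+06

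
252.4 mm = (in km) 0.0002524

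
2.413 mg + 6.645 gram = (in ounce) 0.2345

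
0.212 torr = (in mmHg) 0.212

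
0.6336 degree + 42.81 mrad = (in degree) 3.086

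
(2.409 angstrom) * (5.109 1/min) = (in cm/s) 2.051e-09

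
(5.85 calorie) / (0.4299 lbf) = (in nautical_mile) 0.006911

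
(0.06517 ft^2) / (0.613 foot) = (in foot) 0.1063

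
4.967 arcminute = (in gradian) 0.09198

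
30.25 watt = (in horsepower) 0.04057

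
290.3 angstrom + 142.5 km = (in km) 142.5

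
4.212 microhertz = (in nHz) 4212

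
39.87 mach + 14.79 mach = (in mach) 54.66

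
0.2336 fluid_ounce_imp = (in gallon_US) 0.001753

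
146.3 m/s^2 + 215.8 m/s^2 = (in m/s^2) 362.1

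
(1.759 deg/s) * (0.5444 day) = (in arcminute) 4.964e+06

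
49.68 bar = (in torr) 3.726e+04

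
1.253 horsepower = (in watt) 934.4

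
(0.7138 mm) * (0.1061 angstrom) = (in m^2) 7.573e-15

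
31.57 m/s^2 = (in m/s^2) 31.57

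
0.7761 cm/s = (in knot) 0.01509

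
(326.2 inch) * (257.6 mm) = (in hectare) 0.0002134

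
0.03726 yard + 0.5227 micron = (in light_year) 3.601e-18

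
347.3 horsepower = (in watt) 2.59e+05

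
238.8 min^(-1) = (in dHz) 39.8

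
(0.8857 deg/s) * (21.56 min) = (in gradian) 1273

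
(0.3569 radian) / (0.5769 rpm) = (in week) 9.768e-06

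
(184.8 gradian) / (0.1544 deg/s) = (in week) 0.001781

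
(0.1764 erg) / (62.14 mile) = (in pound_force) 3.965e-14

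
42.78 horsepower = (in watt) 3.19e+04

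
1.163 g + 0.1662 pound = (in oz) 2.7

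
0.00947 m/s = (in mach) 2.781e-05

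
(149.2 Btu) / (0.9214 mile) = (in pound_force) 23.86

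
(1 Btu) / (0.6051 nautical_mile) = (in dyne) 9.415e+04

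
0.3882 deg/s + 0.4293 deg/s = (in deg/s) 0.8175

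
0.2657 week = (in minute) 2678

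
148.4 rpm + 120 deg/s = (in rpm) 168.4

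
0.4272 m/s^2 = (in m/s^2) 0.4272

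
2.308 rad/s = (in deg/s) 132.2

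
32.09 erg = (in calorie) 7.67e-07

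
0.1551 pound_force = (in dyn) 6.899e+04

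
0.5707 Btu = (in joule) 602.1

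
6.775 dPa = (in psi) 9.826e-05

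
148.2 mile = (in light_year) 2.521e-11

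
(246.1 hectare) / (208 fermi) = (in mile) 7.352e+15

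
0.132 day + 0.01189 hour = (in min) 190.8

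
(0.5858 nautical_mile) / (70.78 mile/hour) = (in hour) 0.009524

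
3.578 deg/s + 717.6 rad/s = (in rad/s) 717.7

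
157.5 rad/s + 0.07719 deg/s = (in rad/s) 157.5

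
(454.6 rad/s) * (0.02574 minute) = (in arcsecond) 1.448e+08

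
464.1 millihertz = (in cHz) 46.41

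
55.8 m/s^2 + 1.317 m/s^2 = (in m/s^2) 57.12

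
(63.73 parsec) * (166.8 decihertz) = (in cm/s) 3.28e+21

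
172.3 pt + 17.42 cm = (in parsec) 7.615e-18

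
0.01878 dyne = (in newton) 1.878e-07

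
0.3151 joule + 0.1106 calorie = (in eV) 4.855e+18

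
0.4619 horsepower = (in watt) 344.4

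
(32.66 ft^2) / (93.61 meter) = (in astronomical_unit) 2.167e-13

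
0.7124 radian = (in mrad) 712.4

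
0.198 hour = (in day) 0.00825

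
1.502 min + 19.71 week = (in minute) 1.987e+05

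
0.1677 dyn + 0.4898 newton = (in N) 0.4898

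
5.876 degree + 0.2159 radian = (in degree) 18.25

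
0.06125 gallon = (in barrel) 0.001458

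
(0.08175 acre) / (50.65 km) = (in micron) 6532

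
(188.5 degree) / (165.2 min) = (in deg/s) 0.01902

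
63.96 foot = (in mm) 1.95e+04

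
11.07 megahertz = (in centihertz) 1.107e+09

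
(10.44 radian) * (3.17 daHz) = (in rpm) 3160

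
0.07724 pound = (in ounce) 1.236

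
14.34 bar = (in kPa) 1434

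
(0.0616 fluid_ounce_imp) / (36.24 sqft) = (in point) 0.001474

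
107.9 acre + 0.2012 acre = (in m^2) 4.375e+05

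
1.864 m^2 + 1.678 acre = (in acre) 1.678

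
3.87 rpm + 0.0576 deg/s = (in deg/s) 23.28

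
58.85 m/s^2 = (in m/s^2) 58.85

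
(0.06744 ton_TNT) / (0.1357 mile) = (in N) 1.292e+06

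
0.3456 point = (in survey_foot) 0.0004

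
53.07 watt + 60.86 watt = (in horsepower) 0.1528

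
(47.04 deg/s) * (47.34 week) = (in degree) 1.347e+09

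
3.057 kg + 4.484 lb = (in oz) 179.6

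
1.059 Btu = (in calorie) 267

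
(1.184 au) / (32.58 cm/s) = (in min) 9.061e+09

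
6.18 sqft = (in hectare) 5.741e-05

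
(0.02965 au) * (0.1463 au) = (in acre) 2.399e+16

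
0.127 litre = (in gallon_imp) 0.02794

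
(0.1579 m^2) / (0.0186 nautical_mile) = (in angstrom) 4.584e+07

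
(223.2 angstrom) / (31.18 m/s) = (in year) 2.27e-17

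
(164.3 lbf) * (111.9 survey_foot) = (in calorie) 5958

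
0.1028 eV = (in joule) 1.647e-20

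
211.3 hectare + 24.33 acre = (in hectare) 221.1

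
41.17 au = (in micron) 6.159e+18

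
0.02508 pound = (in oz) 0.4013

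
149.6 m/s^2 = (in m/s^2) 149.6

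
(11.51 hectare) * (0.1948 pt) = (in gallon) 2090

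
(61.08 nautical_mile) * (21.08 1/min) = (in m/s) 3.974e+04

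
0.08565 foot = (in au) 1.745e-13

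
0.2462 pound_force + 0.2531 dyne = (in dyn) 1.095e+05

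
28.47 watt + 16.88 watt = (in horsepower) 0.06082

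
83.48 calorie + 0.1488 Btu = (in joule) 506.3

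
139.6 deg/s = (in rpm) 23.27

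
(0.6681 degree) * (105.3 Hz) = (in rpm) 11.73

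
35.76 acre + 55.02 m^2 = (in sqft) 1.558e+06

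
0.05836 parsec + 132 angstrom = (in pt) 5.105e+18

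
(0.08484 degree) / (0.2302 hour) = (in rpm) 1.706e-05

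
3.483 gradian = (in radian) 0.05471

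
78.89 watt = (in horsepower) 0.1058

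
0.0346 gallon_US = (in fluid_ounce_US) 4.429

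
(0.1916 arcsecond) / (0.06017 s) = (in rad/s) 1.544e-05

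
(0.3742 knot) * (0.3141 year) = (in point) 5.405e+09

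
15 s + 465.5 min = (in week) 0.04621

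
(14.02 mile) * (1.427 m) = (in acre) 7.956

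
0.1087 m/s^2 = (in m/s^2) 0.1087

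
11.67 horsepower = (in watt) 8702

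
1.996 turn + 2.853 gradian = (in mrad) 1.259e+04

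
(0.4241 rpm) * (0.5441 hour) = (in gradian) 5538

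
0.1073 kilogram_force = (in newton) 1.052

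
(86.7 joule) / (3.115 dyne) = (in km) 2783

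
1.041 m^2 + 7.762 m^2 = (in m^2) 8.803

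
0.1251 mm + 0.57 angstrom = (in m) 0.0001251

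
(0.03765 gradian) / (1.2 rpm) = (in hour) 1.307e-06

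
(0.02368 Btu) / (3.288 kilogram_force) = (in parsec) 2.511e-17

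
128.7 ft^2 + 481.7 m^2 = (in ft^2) 5314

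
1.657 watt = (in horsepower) 0.002222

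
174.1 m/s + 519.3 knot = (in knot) 857.7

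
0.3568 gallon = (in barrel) 0.008495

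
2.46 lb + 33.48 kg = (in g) 3.46e+04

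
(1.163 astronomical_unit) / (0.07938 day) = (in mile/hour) 5.675e+07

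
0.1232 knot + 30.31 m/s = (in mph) 67.94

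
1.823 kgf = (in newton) 17.88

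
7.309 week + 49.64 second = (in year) 0.1402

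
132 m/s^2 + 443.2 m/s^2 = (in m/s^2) 575.2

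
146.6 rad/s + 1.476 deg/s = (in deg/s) 8401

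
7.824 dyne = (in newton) 7.824e-05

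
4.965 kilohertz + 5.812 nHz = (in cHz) 4.965e+05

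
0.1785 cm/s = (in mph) 0.003993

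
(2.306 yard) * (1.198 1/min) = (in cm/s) 4.21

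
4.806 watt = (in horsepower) 0.006445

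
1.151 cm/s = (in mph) 0.02575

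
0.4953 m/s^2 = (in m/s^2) 0.4953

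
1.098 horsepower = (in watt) 818.8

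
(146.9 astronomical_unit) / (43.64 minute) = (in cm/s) 8.393e+11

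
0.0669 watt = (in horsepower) 8.971e-05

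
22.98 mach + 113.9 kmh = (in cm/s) 7.856e+05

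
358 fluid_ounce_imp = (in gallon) 2.687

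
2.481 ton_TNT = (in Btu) 9.839e+06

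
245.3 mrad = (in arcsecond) 5.06e+04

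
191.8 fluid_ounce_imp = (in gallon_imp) 1.199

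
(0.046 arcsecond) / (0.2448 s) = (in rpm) 8.699e-06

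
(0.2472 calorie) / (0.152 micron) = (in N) 6.805e+06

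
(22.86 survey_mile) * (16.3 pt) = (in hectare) 0.02116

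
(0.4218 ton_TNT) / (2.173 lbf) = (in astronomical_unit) 0.00122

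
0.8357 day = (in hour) 20.06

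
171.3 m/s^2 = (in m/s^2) 171.3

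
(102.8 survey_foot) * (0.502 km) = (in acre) 3.887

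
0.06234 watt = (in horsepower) 8.36e-05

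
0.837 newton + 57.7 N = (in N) 58.54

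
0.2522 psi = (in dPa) 1.739e+04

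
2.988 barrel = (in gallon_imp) 104.5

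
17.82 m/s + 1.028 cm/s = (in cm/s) 1783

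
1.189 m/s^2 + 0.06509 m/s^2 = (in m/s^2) 1.254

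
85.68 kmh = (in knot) 46.26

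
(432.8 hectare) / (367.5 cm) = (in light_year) 1.245e-10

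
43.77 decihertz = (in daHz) 0.4377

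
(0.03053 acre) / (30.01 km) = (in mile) 2.558e-06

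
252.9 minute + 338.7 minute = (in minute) 591.6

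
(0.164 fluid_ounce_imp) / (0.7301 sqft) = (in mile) 4.269e-08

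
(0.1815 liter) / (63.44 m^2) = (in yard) 3.129e-06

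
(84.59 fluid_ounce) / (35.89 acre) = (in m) 1.722e-08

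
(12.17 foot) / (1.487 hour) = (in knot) 0.001347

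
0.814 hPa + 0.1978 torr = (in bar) 0.001078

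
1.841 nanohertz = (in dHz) 1.841e-08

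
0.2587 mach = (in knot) 171.2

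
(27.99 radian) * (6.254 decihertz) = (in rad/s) 17.5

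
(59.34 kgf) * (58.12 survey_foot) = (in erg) 1.031e+11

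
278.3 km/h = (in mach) 0.227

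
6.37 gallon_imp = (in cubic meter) 0.02896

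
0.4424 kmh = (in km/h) 0.4424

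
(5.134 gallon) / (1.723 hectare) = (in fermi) 1.128e+09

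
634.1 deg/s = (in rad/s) 11.07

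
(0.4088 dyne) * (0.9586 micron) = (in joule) 3.919e-12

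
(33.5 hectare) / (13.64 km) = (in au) 1.642e-10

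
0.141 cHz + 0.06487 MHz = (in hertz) 6.487e+04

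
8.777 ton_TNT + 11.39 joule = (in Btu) 3.481e+07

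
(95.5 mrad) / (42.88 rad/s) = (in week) 3.682e-09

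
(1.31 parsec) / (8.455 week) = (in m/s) 7.905e+09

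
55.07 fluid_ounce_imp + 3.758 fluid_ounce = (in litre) 1.676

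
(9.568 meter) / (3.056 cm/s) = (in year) 9.928e-06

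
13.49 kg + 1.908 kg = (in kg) 15.4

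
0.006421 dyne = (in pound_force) 1.443e-08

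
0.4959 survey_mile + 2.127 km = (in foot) 9597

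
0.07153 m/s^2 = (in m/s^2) 0.07153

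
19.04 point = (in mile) 4.174e-06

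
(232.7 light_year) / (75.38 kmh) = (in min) 1.752e+15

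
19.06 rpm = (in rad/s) 1.996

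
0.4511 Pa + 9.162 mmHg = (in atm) 0.01206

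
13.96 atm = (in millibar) 1.414e+04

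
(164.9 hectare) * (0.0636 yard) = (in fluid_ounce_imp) 3.375e+09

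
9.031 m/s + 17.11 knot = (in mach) 0.05237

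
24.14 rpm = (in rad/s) 2.528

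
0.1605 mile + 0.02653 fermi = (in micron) 2.583e+08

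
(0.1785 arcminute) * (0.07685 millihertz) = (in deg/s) 2.286e-07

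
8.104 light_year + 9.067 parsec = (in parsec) 11.55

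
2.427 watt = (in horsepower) 0.003255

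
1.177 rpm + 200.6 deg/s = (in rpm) 34.61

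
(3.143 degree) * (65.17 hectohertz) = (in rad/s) 357.5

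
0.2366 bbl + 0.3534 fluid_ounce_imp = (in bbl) 0.2367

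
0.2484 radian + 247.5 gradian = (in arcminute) 1.422e+04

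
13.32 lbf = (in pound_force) 13.32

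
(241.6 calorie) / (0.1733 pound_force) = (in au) 8.766e-09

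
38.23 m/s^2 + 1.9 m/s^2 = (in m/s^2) 40.13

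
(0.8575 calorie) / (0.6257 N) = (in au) 3.833e-11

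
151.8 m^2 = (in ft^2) 1634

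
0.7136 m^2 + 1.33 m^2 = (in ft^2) 22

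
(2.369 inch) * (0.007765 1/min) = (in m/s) 7.787e-06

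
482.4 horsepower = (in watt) 3.597e+05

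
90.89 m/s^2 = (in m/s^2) 90.89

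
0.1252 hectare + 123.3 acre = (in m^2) 5.002e+05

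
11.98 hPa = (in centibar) 1.198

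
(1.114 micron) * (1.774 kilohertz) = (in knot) 0.003841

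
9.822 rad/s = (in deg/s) 562.8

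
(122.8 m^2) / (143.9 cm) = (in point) 2.419e+05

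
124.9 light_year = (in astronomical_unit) 7.899e+06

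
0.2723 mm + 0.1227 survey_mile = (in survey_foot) 647.9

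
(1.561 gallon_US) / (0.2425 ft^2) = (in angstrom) 2.623e+09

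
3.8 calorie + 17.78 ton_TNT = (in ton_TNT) 17.78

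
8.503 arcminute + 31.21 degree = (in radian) 0.5472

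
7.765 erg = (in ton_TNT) 1.856e-16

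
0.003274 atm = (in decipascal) 3317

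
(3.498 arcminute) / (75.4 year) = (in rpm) 4.086e-12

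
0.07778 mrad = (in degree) 0.004456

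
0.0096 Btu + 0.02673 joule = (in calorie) 2.427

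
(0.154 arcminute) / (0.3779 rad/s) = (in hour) 3.293e-08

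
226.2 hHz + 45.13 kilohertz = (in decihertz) 6.775e+05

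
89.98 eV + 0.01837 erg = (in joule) 1.837e-09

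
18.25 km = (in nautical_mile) 9.854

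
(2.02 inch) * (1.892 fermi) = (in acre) 2.399e-20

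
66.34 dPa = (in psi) 0.0009622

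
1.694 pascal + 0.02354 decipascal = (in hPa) 0.01696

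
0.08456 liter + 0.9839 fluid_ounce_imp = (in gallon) 0.02972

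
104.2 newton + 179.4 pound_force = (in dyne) 9.022e+07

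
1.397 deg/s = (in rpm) 0.2328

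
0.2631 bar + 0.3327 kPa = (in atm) 0.2629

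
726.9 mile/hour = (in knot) 631.7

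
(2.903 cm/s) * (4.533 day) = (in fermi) 1.137e+19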